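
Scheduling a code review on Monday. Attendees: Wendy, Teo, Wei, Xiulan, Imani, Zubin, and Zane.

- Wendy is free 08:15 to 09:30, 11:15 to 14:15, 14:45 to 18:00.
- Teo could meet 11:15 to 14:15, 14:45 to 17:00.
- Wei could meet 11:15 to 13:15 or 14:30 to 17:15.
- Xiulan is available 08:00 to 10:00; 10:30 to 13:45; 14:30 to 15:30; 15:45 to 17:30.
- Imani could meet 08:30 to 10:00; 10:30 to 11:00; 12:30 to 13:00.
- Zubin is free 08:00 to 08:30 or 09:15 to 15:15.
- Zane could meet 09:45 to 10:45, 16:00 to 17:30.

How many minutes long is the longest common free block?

0

Wendy ∩ Teo: 11:15-14:15, 14:45-17:00.
Wendy ∩ Teo ∩ Wei: 11:15-13:15, 14:45-17:00.
Wendy ∩ Teo ∩ Wei ∩ Xiulan: 11:15-13:15, 14:45-15:30, 15:45-17:00.
Wendy ∩ Teo ∩ Wei ∩ Xiulan ∩ Imani: 12:30-13:00.
Wendy ∩ Teo ∩ Wei ∩ Xiulan ∩ Imani ∩ Zubin: 12:30-13:00.
Wendy ∩ Teo ∩ Wei ∩ Xiulan ∩ Imani ∩ Zubin ∩ Zane: ∅.
There is no time when everyone is free.
No common window exists, so the longest block is 0 minutes.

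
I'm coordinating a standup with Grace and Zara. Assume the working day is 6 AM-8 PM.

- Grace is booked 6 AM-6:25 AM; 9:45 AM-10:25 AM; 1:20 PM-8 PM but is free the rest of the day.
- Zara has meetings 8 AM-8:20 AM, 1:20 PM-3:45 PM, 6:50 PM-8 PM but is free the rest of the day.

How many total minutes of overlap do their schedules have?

Grace free: 06:25-09:45, 10:25-13:20 (invert busy blocks within the working day).
Zara free: 06:00-08:00, 08:20-13:20, 15:45-18:50 (invert busy blocks within the working day).
Grace ∩ Zara: 06:25-08:00, 08:20-09:45, 10:25-13:20.
Summing the common windows: 95 + 85 + 175 = 355 minutes.

355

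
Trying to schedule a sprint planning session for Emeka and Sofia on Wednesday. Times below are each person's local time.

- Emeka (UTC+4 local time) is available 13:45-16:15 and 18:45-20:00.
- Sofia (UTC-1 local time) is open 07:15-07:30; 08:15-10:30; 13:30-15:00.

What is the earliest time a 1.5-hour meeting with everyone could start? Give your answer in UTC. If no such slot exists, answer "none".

09:45

Emeka in UTC: 09:45-12:15, 14:45-16:00 (subtract 4h to convert from UTC+4).
Sofia in UTC: 08:15-08:30, 09:15-11:30, 14:30-16:00 (add 1h to convert from UTC-1).
Emeka ∩ Sofia: 09:45-11:30, 14:45-16:00.
The first common window of at least 90 minutes is 09:45-11:30, so the earliest start is 09:45.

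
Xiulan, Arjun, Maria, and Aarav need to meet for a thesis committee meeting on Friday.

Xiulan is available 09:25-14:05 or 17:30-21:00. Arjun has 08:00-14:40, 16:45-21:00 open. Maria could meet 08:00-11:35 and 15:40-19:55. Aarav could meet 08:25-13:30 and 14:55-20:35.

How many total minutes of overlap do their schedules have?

Xiulan ∩ Arjun: 09:25-14:05, 17:30-21:00.
Xiulan ∩ Arjun ∩ Maria: 09:25-11:35, 17:30-19:55.
Xiulan ∩ Arjun ∩ Maria ∩ Aarav: 09:25-11:35, 17:30-19:55.
Those are the intersection windows.
Summing the common windows: 130 + 145 = 275 minutes.

275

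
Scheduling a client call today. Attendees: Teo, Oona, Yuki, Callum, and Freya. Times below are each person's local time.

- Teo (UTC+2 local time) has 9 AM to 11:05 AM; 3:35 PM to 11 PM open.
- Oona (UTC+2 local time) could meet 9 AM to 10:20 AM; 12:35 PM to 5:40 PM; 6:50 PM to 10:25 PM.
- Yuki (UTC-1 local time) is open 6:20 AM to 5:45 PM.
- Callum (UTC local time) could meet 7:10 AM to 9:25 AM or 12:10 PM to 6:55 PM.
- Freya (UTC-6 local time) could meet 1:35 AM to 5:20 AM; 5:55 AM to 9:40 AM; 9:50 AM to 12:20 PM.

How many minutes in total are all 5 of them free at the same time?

Teo in UTC: 07:00-09:05, 13:35-21:00 (subtract 2h to convert from UTC+2).
Oona in UTC: 07:00-08:20, 10:35-15:40, 16:50-20:25 (subtract 2h to convert from UTC+2).
Yuki in UTC: 07:20-18:45 (add 1h to convert from UTC-1).
Callum in UTC: 07:10-09:25, 12:10-18:55.
Freya in UTC: 07:35-11:20, 11:55-15:40, 15:50-18:20 (add 6h to convert from UTC-6).
Teo ∩ Oona: 07:00-08:20, 13:35-15:40, 16:50-20:25.
Teo ∩ Oona ∩ Yuki: 07:20-08:20, 13:35-15:40, 16:50-18:45.
Teo ∩ Oona ∩ Yuki ∩ Callum: 07:20-08:20, 13:35-15:40, 16:50-18:45.
Teo ∩ Oona ∩ Yuki ∩ Callum ∩ Freya: 07:35-08:20, 13:35-15:40, 16:50-18:20.
So the common availability across everyone is 07:35-08:20, 13:35-15:40, 16:50-18:20.
Summing the common windows: 45 + 125 + 90 = 260 minutes.

260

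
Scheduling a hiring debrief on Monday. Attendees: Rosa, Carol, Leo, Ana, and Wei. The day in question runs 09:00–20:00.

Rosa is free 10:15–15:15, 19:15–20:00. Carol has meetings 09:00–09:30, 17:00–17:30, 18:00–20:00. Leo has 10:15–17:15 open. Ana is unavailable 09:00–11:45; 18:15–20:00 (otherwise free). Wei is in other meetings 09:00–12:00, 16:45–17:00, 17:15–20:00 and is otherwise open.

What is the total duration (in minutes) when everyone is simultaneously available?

Rosa free: 10:15-15:15, 19:15-20:00.
Carol free: 09:30-17:00, 17:30-18:00 (invert busy blocks within the working day).
Leo free: 10:15-17:15.
Ana free: 11:45-18:15 (invert busy blocks within the working day).
Wei free: 12:00-16:45, 17:00-17:15 (invert busy blocks within the working day).
Rosa ∩ Carol: 10:15-15:15.
Rosa ∩ Carol ∩ Leo: 10:15-15:15.
Rosa ∩ Carol ∩ Leo ∩ Ana: 11:45-15:15.
Rosa ∩ Carol ∩ Leo ∩ Ana ∩ Wei: 12:00-15:15.
That's a single block of 195 minutes.

195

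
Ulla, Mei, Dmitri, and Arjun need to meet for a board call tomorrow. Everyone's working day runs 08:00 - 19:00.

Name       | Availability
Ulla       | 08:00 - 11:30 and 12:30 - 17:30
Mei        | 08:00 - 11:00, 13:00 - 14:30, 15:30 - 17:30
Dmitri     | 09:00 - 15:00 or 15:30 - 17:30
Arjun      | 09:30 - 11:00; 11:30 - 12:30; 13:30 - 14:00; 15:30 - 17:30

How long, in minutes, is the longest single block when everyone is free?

120

Ulla ∩ Mei: 08:00-11:00, 13:00-14:30, 15:30-17:30.
Ulla ∩ Mei ∩ Dmitri: 09:00-11:00, 13:00-14:30, 15:30-17:30.
Ulla ∩ Mei ∩ Dmitri ∩ Arjun: 09:30-11:00, 13:30-14:00, 15:30-17:30.
The longest is 15:30-17:30 at 120 minutes.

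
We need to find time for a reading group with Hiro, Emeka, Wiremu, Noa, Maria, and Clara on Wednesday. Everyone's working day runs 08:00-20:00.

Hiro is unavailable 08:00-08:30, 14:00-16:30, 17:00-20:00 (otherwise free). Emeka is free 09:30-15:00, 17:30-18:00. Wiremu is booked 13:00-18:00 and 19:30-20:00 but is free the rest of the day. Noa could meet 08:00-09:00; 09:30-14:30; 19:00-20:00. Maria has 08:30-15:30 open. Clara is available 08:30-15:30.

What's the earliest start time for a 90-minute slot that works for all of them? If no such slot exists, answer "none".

09:30

Hiro free: 08:30-14:00, 16:30-17:00 (invert busy blocks within the working day).
Emeka free: 09:30-15:00, 17:30-18:00.
Wiremu free: 08:00-13:00, 18:00-19:30 (invert busy blocks within the working day).
Noa free: 08:00-09:00, 09:30-14:30, 19:00-20:00.
Maria free: 08:30-15:30.
Clara free: 08:30-15:30.
Hiro ∩ Emeka: 09:30-14:00.
Hiro ∩ Emeka ∩ Wiremu: 09:30-13:00.
Hiro ∩ Emeka ∩ Wiremu ∩ Noa: 09:30-13:00.
Hiro ∩ Emeka ∩ Wiremu ∩ Noa ∩ Maria: 09:30-13:00.
Hiro ∩ Emeka ∩ Wiremu ∩ Noa ∩ Maria ∩ Clara: 09:30-13:00.
Those are the intersection windows.
The first common window of at least 90 minutes is 09:30-13:00, so the earliest start is 09:30.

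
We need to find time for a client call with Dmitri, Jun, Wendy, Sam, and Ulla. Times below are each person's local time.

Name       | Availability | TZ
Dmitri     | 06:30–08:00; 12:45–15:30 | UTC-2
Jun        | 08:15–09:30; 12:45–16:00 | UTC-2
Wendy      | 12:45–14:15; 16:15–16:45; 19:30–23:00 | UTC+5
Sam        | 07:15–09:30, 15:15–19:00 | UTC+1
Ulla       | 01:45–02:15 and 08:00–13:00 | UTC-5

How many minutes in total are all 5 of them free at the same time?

Dmitri in UTC: 08:30-10:00, 14:45-17:30 (add 2h to convert from UTC-2).
Jun in UTC: 10:15-11:30, 14:45-18:00 (add 2h to convert from UTC-2).
Wendy in UTC: 07:45-09:15, 11:15-11:45, 14:30-18:00 (subtract 5h to convert from UTC+5).
Sam in UTC: 06:15-08:30, 14:15-18:00 (subtract 1h to convert from UTC+1).
Ulla in UTC: 06:45-07:15, 13:00-18:00 (add 5h to convert from UTC-5).
Dmitri ∩ Jun: 14:45-17:30.
Dmitri ∩ Jun ∩ Wendy: 14:45-17:30.
Dmitri ∩ Jun ∩ Wendy ∩ Sam: 14:45-17:30.
Dmitri ∩ Jun ∩ Wendy ∩ Sam ∩ Ulla: 14:45-17:30.
That's a single block of 165 minutes.

165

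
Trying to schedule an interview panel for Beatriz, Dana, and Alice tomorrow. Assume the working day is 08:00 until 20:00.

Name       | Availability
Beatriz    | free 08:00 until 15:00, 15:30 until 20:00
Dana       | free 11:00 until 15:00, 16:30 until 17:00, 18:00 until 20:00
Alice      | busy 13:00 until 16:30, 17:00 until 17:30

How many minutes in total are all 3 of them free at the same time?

270

Beatriz free: 08:00-15:00, 15:30-20:00.
Dana free: 11:00-15:00, 16:30-17:00, 18:00-20:00.
Alice free: 08:00-13:00, 16:30-17:00, 17:30-20:00 (invert busy blocks within the working day).
Beatriz ∩ Dana: 11:00-15:00, 16:30-17:00, 18:00-20:00.
Beatriz ∩ Dana ∩ Alice: 11:00-13:00, 16:30-17:00, 18:00-20:00.
Summing the common windows: 120 + 30 + 120 = 270 minutes.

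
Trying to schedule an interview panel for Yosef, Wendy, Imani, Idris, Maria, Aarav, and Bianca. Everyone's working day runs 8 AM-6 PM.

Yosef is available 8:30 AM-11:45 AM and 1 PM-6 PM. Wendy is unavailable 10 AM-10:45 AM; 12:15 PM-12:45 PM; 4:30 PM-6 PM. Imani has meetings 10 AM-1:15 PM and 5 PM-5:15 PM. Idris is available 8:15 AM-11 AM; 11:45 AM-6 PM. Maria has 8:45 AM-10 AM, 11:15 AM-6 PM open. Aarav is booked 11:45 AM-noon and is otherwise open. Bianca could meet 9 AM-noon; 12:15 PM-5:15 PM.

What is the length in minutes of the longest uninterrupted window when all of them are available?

Yosef free: 08:30-11:45, 13:00-18:00.
Wendy free: 08:00-10:00, 10:45-12:15, 12:45-16:30 (invert busy blocks within the working day).
Imani free: 08:00-10:00, 13:15-17:00, 17:15-18:00 (invert busy blocks within the working day).
Idris free: 08:15-11:00, 11:45-18:00.
Maria free: 08:45-10:00, 11:15-18:00.
Aarav free: 08:00-11:45, 12:00-18:00 (invert busy blocks within the working day).
Bianca free: 09:00-12:00, 12:15-17:15.
Yosef ∩ Wendy: 08:30-10:00, 10:45-11:45, 13:00-16:30.
Yosef ∩ Wendy ∩ Imani: 08:30-10:00, 13:15-16:30.
Yosef ∩ Wendy ∩ Imani ∩ Idris: 08:30-10:00, 13:15-16:30.
Yosef ∩ Wendy ∩ Imani ∩ Idris ∩ Maria: 08:45-10:00, 13:15-16:30.
Yosef ∩ Wendy ∩ Imani ∩ Idris ∩ Maria ∩ Aarav: 08:45-10:00, 13:15-16:30.
Yosef ∩ Wendy ∩ Imani ∩ Idris ∩ Maria ∩ Aarav ∩ Bianca: 09:00-10:00, 13:15-16:30.
The longest is 13:15-16:30 at 195 minutes.

195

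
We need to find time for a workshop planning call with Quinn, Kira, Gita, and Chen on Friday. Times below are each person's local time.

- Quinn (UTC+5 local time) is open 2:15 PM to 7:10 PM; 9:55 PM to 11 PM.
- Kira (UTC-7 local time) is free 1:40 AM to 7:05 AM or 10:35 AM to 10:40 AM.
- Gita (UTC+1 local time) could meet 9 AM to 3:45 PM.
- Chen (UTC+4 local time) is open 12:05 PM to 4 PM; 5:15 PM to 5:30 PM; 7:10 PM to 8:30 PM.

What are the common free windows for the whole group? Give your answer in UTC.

Quinn in UTC: 09:15-14:10, 16:55-18:00 (subtract 5h to convert from UTC+5).
Kira in UTC: 08:40-14:05, 17:35-17:40 (add 7h to convert from UTC-7).
Gita in UTC: 08:00-14:45 (subtract 1h to convert from UTC+1).
Chen in UTC: 08:05-12:00, 13:15-13:30, 15:10-16:30 (subtract 4h to convert from UTC+4).
Quinn ∩ Kira: 09:15-14:05, 17:35-17:40.
Quinn ∩ Kira ∩ Gita: 09:15-14:05.
Quinn ∩ Kira ∩ Gita ∩ Chen: 09:15-12:00, 13:15-13:30.

09:15-12:00, 13:15-13:30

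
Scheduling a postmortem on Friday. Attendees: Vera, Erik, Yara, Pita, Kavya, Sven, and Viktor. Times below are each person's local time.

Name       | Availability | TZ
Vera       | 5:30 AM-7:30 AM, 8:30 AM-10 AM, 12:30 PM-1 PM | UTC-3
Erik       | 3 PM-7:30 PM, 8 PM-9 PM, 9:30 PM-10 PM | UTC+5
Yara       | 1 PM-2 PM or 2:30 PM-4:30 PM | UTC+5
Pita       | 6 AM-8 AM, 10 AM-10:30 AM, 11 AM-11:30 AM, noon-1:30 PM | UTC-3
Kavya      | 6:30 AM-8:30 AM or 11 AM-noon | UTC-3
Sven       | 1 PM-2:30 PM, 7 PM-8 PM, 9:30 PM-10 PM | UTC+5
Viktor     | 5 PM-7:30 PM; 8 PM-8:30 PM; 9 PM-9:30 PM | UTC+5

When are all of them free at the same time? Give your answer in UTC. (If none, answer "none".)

none

Vera in UTC: 08:30-10:30, 11:30-13:00, 15:30-16:00 (add 3h to convert from UTC-3).
Erik in UTC: 10:00-14:30, 15:00-16:00, 16:30-17:00 (subtract 5h to convert from UTC+5).
Yara in UTC: 08:00-09:00, 09:30-11:30 (subtract 5h to convert from UTC+5).
Pita in UTC: 09:00-11:00, 13:00-13:30, 14:00-14:30, 15:00-16:30 (add 3h to convert from UTC-3).
Kavya in UTC: 09:30-11:30, 14:00-15:00 (add 3h to convert from UTC-3).
Sven in UTC: 08:00-09:30, 14:00-15:00, 16:30-17:00 (subtract 5h to convert from UTC+5).
Viktor in UTC: 12:00-14:30, 15:00-15:30, 16:00-16:30 (subtract 5h to convert from UTC+5).
Vera ∩ Erik: 10:00-10:30, 11:30-13:00, 15:30-16:00.
Vera ∩ Erik ∩ Yara: 10:00-10:30.
Vera ∩ Erik ∩ Yara ∩ Pita: 10:00-10:30.
Vera ∩ Erik ∩ Yara ∩ Pita ∩ Kavya: 10:00-10:30.
Vera ∩ Erik ∩ Yara ∩ Pita ∩ Kavya ∩ Sven: ∅.
Vera ∩ Erik ∩ Yara ∩ Pita ∩ Kavya ∩ Sven ∩ Viktor: ∅.
There is no time when everyone is free.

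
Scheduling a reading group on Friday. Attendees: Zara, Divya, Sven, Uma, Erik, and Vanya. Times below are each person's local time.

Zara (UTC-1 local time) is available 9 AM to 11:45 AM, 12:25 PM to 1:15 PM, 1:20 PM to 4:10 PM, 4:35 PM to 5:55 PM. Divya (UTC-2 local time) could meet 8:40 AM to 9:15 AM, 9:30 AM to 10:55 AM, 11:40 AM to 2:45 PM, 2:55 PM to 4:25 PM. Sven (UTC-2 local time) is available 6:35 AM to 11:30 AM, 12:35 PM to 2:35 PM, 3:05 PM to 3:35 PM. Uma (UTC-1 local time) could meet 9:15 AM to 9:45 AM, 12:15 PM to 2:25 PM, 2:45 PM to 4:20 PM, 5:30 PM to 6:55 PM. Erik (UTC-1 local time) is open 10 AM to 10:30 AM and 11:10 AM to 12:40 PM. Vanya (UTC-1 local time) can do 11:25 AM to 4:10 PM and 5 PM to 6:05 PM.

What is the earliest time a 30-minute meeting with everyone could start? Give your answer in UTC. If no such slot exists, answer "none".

none

Zara in UTC: 10:00-12:45, 13:25-14:15, 14:20-17:10, 17:35-18:55 (add 1h to convert from UTC-1).
Divya in UTC: 10:40-11:15, 11:30-12:55, 13:40-16:45, 16:55-18:25 (add 2h to convert from UTC-2).
Sven in UTC: 08:35-13:30, 14:35-16:35, 17:05-17:35 (add 2h to convert from UTC-2).
Uma in UTC: 10:15-10:45, 13:15-15:25, 15:45-17:20, 18:30-19:55 (add 1h to convert from UTC-1).
Erik in UTC: 11:00-11:30, 12:10-13:40 (add 1h to convert from UTC-1).
Vanya in UTC: 12:25-17:10, 18:00-19:05 (add 1h to convert from UTC-1).
Zara ∩ Divya: 10:40-11:15, 11:30-12:45, 13:40-14:15, 14:20-16:45, 16:55-17:10, 17:35-18:25.
Zara ∩ Divya ∩ Sven: 10:40-11:15, 11:30-12:45, 14:35-16:35, 17:05-17:10.
Zara ∩ Divya ∩ Sven ∩ Uma: 10:40-10:45, 14:35-15:25, 15:45-16:35, 17:05-17:10.
Zara ∩ Divya ∩ Sven ∩ Uma ∩ Erik: ∅.
Zara ∩ Divya ∩ Sven ∩ Uma ∩ Erik ∩ Vanya: ∅.
There is no time when everyone is free.
No common window is at least 30 minutes long.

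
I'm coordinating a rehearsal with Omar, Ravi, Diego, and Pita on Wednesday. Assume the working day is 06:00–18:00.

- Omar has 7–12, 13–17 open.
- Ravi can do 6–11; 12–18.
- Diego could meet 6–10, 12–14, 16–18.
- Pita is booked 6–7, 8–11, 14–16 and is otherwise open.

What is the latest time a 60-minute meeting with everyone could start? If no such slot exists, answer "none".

16:00

Omar free: 07:00-12:00, 13:00-17:00.
Ravi free: 06:00-11:00, 12:00-18:00.
Diego free: 06:00-10:00, 12:00-14:00, 16:00-18:00.
Pita free: 07:00-08:00, 11:00-14:00, 16:00-18:00 (invert busy blocks within the working day).
Omar ∩ Ravi: 07:00-11:00, 13:00-17:00.
Omar ∩ Ravi ∩ Diego: 07:00-10:00, 13:00-14:00, 16:00-17:00.
Omar ∩ Ravi ∩ Diego ∩ Pita: 07:00-08:00, 13:00-14:00, 16:00-17:00.
Those are the intersection windows.
The last common window of at least 60 minutes is 16:00-17:00; a 60-minute meeting can start as late as 16:00 and still end by 17:00.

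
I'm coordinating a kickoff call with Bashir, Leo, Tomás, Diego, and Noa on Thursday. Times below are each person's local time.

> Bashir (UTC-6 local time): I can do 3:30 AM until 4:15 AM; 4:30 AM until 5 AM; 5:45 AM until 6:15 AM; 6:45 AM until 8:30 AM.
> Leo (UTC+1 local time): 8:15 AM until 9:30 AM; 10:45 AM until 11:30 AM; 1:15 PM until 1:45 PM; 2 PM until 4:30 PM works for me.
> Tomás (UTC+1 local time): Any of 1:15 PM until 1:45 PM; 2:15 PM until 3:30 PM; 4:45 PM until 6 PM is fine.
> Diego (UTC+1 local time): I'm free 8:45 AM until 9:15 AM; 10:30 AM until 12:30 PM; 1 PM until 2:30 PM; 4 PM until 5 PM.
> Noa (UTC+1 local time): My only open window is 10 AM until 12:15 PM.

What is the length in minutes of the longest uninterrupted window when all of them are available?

Bashir in UTC: 09:30-10:15, 10:30-11:00, 11:45-12:15, 12:45-14:30 (add 6h to convert from UTC-6).
Leo in UTC: 07:15-08:30, 09:45-10:30, 12:15-12:45, 13:00-15:30 (subtract 1h to convert from UTC+1).
Tomás in UTC: 12:15-12:45, 13:15-14:30, 15:45-17:00 (subtract 1h to convert from UTC+1).
Diego in UTC: 07:45-08:15, 09:30-11:30, 12:00-13:30, 15:00-16:00 (subtract 1h to convert from UTC+1).
Noa in UTC: 09:00-11:15 (subtract 1h to convert from UTC+1).
Bashir ∩ Leo: 09:45-10:15, 13:00-14:30.
Bashir ∩ Leo ∩ Tomás: 13:15-14:30.
Bashir ∩ Leo ∩ Tomás ∩ Diego: 13:15-13:30.
Bashir ∩ Leo ∩ Tomás ∩ Diego ∩ Noa: ∅.
There is no time when everyone is free.
No common window exists, so the longest block is 0 minutes.

0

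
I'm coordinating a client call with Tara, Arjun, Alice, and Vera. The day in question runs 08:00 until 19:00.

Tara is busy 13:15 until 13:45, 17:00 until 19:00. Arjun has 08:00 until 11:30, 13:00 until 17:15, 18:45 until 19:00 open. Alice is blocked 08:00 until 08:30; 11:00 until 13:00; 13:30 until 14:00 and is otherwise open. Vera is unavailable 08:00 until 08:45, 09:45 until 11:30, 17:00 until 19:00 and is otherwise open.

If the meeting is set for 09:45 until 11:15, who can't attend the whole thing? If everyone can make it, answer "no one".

Alice, Vera

Tara free: 08:00-13:15, 13:45-17:00 (invert busy blocks within the working day).
Arjun free: 08:00-11:30, 13:00-17:15, 18:45-19:00.
Alice free: 08:30-11:00, 13:00-13:30, 14:00-19:00 (invert busy blocks within the working day).
Vera free: 08:45-09:45, 11:30-17:00 (invert busy blocks within the working day).
Tara: free for 09:45-11:15. Arjun: free for 09:45-11:15. Alice: not fully free for 09:45-11:15. Vera: not fully free for 09:45-11:15.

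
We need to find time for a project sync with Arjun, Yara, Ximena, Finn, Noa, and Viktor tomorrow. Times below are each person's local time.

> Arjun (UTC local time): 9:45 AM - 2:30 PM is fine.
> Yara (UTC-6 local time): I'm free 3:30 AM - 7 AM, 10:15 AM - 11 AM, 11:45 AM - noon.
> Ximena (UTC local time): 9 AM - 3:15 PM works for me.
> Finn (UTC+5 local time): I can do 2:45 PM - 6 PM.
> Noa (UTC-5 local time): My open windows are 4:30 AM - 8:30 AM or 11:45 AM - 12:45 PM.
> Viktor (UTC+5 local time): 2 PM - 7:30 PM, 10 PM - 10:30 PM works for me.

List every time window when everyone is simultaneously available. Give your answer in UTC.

Arjun in UTC: 09:45-14:30.
Yara in UTC: 09:30-13:00, 16:15-17:00, 17:45-18:00 (add 6h to convert from UTC-6).
Ximena in UTC: 09:00-15:15.
Finn in UTC: 09:45-13:00 (subtract 5h to convert from UTC+5).
Noa in UTC: 09:30-13:30, 16:45-17:45 (add 5h to convert from UTC-5).
Viktor in UTC: 09:00-14:30, 17:00-17:30 (subtract 5h to convert from UTC+5).
Arjun ∩ Yara: 09:45-13:00.
Arjun ∩ Yara ∩ Ximena: 09:45-13:00.
Arjun ∩ Yara ∩ Ximena ∩ Finn: 09:45-13:00.
Arjun ∩ Yara ∩ Ximena ∩ Finn ∩ Noa: 09:45-13:00.
Arjun ∩ Yara ∩ Ximena ∩ Finn ∩ Noa ∩ Viktor: 09:45-13:00.

09:45-13:00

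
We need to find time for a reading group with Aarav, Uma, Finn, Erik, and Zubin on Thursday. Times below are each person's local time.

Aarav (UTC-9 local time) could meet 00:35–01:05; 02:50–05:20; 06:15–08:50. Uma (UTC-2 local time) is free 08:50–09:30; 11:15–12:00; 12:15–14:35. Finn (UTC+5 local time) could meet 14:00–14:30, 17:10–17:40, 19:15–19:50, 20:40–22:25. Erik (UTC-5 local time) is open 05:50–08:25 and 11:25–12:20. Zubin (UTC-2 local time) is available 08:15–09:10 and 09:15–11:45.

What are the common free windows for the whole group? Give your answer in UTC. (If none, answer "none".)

Aarav in UTC: 09:35-10:05, 11:50-14:20, 15:15-17:50 (add 9h to convert from UTC-9).
Uma in UTC: 10:50-11:30, 13:15-14:00, 14:15-16:35 (add 2h to convert from UTC-2).
Finn in UTC: 09:00-09:30, 12:10-12:40, 14:15-14:50, 15:40-17:25 (subtract 5h to convert from UTC+5).
Erik in UTC: 10:50-13:25, 16:25-17:20 (add 5h to convert from UTC-5).
Zubin in UTC: 10:15-11:10, 11:15-13:45 (add 2h to convert from UTC-2).
Aarav ∩ Uma: 13:15-14:00, 14:15-14:20, 15:15-16:35.
Aarav ∩ Uma ∩ Finn: 14:15-14:20, 15:40-16:35.
Aarav ∩ Uma ∩ Finn ∩ Erik: 16:25-16:35.
Aarav ∩ Uma ∩ Finn ∩ Erik ∩ Zubin: ∅.
There is no time when everyone is free.

none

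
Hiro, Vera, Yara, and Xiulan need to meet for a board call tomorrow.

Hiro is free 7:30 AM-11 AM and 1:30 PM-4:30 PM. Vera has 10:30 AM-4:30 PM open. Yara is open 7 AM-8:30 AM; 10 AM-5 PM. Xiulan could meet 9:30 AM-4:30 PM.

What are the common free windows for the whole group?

Hiro ∩ Vera: 10:30-11:00, 13:30-16:30.
Hiro ∩ Vera ∩ Yara: 10:30-11:00, 13:30-16:30.
Hiro ∩ Vera ∩ Yara ∩ Xiulan: 10:30-11:00, 13:30-16:30.

10:30-11:00, 13:30-16:30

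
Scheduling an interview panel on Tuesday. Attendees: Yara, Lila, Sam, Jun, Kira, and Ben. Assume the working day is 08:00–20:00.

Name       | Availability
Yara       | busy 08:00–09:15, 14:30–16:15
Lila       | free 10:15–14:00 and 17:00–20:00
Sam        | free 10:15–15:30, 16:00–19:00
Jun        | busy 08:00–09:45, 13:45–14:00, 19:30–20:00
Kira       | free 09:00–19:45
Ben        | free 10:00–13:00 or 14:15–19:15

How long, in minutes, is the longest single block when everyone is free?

Yara free: 09:15-14:30, 16:15-20:00 (invert busy blocks within the working day).
Lila free: 10:15-14:00, 17:00-20:00.
Sam free: 10:15-15:30, 16:00-19:00.
Jun free: 09:45-13:45, 14:00-19:30 (invert busy blocks within the working day).
Kira free: 09:00-19:45.
Ben free: 10:00-13:00, 14:15-19:15.
Yara ∩ Lila: 10:15-14:00, 17:00-20:00.
Yara ∩ Lila ∩ Sam: 10:15-14:00, 17:00-19:00.
Yara ∩ Lila ∩ Sam ∩ Jun: 10:15-13:45, 17:00-19:00.
Yara ∩ Lila ∩ Sam ∩ Jun ∩ Kira: 10:15-13:45, 17:00-19:00.
Yara ∩ Lila ∩ Sam ∩ Jun ∩ Kira ∩ Ben: 10:15-13:00, 17:00-19:00.
The longest is 10:15-13:00 at 165 minutes.

165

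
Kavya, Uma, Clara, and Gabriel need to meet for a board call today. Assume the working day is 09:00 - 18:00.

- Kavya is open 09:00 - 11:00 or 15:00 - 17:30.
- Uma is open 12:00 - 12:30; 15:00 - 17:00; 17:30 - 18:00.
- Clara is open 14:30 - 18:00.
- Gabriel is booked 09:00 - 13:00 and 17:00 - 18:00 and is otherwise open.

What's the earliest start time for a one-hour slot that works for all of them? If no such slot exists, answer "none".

15:00

Kavya free: 09:00-11:00, 15:00-17:30.
Uma free: 12:00-12:30, 15:00-17:00, 17:30-18:00.
Clara free: 14:30-18:00.
Gabriel free: 13:00-17:00 (invert busy blocks within the working day).
Kavya ∩ Uma: 15:00-17:00.
Kavya ∩ Uma ∩ Clara: 15:00-17:00.
Kavya ∩ Uma ∩ Clara ∩ Gabriel: 15:00-17:00.
Those are the intersection windows.
The first common window of at least 60 minutes is 15:00-17:00, so the earliest start is 15:00.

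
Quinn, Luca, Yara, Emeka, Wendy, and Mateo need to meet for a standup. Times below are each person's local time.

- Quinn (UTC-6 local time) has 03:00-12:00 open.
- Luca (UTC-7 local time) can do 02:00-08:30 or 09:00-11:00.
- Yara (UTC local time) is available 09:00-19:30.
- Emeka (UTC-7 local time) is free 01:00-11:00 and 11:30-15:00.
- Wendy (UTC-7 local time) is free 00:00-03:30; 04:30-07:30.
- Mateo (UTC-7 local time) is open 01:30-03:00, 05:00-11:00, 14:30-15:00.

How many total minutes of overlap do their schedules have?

210

Quinn in UTC: 09:00-18:00 (add 6h to convert from UTC-6).
Luca in UTC: 09:00-15:30, 16:00-18:00 (add 7h to convert from UTC-7).
Yara in UTC: 09:00-19:30.
Emeka in UTC: 08:00-18:00, 18:30-22:00 (add 7h to convert from UTC-7).
Wendy in UTC: 07:00-10:30, 11:30-14:30 (add 7h to convert from UTC-7).
Mateo in UTC: 08:30-10:00, 12:00-18:00, 21:30-22:00 (add 7h to convert from UTC-7).
Quinn ∩ Luca: 09:00-15:30, 16:00-18:00.
Quinn ∩ Luca ∩ Yara: 09:00-15:30, 16:00-18:00.
Quinn ∩ Luca ∩ Yara ∩ Emeka: 09:00-15:30, 16:00-18:00.
Quinn ∩ Luca ∩ Yara ∩ Emeka ∩ Wendy: 09:00-10:30, 11:30-14:30.
Quinn ∩ Luca ∩ Yara ∩ Emeka ∩ Wendy ∩ Mateo: 09:00-10:00, 12:00-14:30.
Summing the common windows: 60 + 150 = 210 minutes.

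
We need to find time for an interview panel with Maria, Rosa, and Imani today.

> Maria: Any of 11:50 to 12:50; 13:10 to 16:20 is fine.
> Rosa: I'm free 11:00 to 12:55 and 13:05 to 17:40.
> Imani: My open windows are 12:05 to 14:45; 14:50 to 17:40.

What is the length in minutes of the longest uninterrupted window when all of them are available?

95

Maria ∩ Rosa: 11:50-12:50, 13:10-16:20.
Maria ∩ Rosa ∩ Imani: 12:05-12:50, 13:10-14:45, 14:50-16:20.
Those are the intersection windows.
The longest is 13:10-14:45 at 95 minutes.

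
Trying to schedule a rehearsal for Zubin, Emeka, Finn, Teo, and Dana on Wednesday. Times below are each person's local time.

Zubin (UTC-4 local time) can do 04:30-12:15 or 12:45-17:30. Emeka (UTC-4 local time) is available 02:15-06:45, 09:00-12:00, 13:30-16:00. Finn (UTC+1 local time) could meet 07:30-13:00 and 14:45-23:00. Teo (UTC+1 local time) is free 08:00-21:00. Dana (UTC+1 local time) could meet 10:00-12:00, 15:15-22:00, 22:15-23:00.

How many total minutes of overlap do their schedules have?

360

Zubin in UTC: 08:30-16:15, 16:45-21:30 (add 4h to convert from UTC-4).
Emeka in UTC: 06:15-10:45, 13:00-16:00, 17:30-20:00 (add 4h to convert from UTC-4).
Finn in UTC: 06:30-12:00, 13:45-22:00 (subtract 1h to convert from UTC+1).
Teo in UTC: 07:00-20:00 (subtract 1h to convert from UTC+1).
Dana in UTC: 09:00-11:00, 14:15-21:00, 21:15-22:00 (subtract 1h to convert from UTC+1).
Zubin ∩ Emeka: 08:30-10:45, 13:00-16:00, 17:30-20:00.
Zubin ∩ Emeka ∩ Finn: 08:30-10:45, 13:45-16:00, 17:30-20:00.
Zubin ∩ Emeka ∩ Finn ∩ Teo: 08:30-10:45, 13:45-16:00, 17:30-20:00.
Zubin ∩ Emeka ∩ Finn ∩ Teo ∩ Dana: 09:00-10:45, 14:15-16:00, 17:30-20:00.
Summing the common windows: 105 + 105 + 150 = 360 minutes.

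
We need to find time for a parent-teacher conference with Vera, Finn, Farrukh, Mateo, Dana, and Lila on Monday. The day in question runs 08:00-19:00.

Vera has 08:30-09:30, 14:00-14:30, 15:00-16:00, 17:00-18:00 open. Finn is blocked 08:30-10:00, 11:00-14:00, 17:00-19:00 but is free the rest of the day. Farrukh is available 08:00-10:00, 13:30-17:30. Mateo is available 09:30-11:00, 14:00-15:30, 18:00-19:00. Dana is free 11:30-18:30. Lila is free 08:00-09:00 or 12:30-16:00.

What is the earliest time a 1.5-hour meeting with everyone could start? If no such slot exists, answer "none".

none

Vera free: 08:30-09:30, 14:00-14:30, 15:00-16:00, 17:00-18:00.
Finn free: 08:00-08:30, 10:00-11:00, 14:00-17:00 (invert busy blocks within the working day).
Farrukh free: 08:00-10:00, 13:30-17:30.
Mateo free: 09:30-11:00, 14:00-15:30, 18:00-19:00.
Dana free: 11:30-18:30.
Lila free: 08:00-09:00, 12:30-16:00.
Vera ∩ Finn: 14:00-14:30, 15:00-16:00.
Vera ∩ Finn ∩ Farrukh: 14:00-14:30, 15:00-16:00.
Vera ∩ Finn ∩ Farrukh ∩ Mateo: 14:00-14:30, 15:00-15:30.
Vera ∩ Finn ∩ Farrukh ∩ Mateo ∩ Dana: 14:00-14:30, 15:00-15:30.
Vera ∩ Finn ∩ Farrukh ∩ Mateo ∩ Dana ∩ Lila: 14:00-14:30, 15:00-15:30.
So the common availability across everyone is 14:00-14:30, 15:00-15:30.
No common window is at least 90 minutes long.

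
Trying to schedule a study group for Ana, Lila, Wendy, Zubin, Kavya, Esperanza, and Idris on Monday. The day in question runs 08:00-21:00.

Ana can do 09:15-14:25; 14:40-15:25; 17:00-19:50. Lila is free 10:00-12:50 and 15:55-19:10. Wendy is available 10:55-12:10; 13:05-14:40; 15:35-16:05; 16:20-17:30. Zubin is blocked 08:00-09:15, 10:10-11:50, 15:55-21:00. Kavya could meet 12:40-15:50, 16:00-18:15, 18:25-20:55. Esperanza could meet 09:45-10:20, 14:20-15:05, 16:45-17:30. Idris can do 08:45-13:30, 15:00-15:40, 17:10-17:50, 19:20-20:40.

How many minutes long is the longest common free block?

Ana free: 09:15-14:25, 14:40-15:25, 17:00-19:50.
Lila free: 10:00-12:50, 15:55-19:10.
Wendy free: 10:55-12:10, 13:05-14:40, 15:35-16:05, 16:20-17:30.
Zubin free: 09:15-10:10, 11:50-15:55 (invert busy blocks within the working day).
Kavya free: 12:40-15:50, 16:00-18:15, 18:25-20:55.
Esperanza free: 09:45-10:20, 14:20-15:05, 16:45-17:30.
Idris free: 08:45-13:30, 15:00-15:40, 17:10-17:50, 19:20-20:40.
Ana ∩ Lila: 10:00-12:50, 17:00-19:10.
Ana ∩ Lila ∩ Wendy: 10:55-12:10, 17:00-17:30.
Ana ∩ Lila ∩ Wendy ∩ Zubin: 11:50-12:10.
Ana ∩ Lila ∩ Wendy ∩ Zubin ∩ Kavya: ∅.
Ana ∩ Lila ∩ Wendy ∩ Zubin ∩ Kavya ∩ Esperanza: ∅.
Ana ∩ Lila ∩ Wendy ∩ Zubin ∩ Kavya ∩ Esperanza ∩ Idris: ∅.
There is no time when everyone is free.
No common window exists, so the longest block is 0 minutes.

0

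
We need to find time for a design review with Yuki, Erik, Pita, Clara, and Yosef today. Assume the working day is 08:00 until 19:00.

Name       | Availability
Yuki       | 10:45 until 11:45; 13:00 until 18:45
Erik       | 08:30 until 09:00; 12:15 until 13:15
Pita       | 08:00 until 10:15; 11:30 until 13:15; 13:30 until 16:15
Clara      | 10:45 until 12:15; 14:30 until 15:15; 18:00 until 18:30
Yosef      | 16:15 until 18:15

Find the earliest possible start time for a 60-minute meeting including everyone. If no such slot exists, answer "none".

none

Yuki ∩ Erik: 13:00-13:15.
Yuki ∩ Erik ∩ Pita: 13:00-13:15.
Yuki ∩ Erik ∩ Pita ∩ Clara: ∅.
Yuki ∩ Erik ∩ Pita ∩ Clara ∩ Yosef: ∅.
There is no time when everyone is free.
No common window is at least 60 minutes long.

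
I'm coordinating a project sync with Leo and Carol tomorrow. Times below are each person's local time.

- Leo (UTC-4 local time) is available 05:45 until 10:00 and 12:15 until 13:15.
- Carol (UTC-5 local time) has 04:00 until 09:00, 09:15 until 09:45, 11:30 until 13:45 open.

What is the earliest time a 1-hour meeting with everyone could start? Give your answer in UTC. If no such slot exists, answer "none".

Leo in UTC: 09:45-14:00, 16:15-17:15 (add 4h to convert from UTC-4).
Carol in UTC: 09:00-14:00, 14:15-14:45, 16:30-18:45 (add 5h to convert from UTC-5).
Leo ∩ Carol: 09:45-14:00, 16:30-17:15.
So the common availability across everyone is 09:45-14:00, 16:30-17:15.
The first common window of at least 60 minutes is 09:45-14:00, so the earliest start is 09:45.

09:45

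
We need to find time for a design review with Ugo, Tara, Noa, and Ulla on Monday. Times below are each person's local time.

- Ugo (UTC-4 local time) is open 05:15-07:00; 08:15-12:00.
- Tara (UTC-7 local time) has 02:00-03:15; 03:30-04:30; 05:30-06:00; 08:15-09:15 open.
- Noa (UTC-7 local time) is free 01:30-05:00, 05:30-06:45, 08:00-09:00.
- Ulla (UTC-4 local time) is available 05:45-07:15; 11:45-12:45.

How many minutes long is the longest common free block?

Ugo in UTC: 09:15-11:00, 12:15-16:00 (add 4h to convert from UTC-4).
Tara in UTC: 09:00-10:15, 10:30-11:30, 12:30-13:00, 15:15-16:15 (add 7h to convert from UTC-7).
Noa in UTC: 08:30-12:00, 12:30-13:45, 15:00-16:00 (add 7h to convert from UTC-7).
Ulla in UTC: 09:45-11:15, 15:45-16:45 (add 4h to convert from UTC-4).
Ugo ∩ Tara: 09:15-10:15, 10:30-11:00, 12:30-13:00, 15:15-16:00.
Ugo ∩ Tara ∩ Noa: 09:15-10:15, 10:30-11:00, 12:30-13:00, 15:15-16:00.
Ugo ∩ Tara ∩ Noa ∩ Ulla: 09:45-10:15, 10:30-11:00, 15:45-16:00.
The longest is 09:45-10:15 at 30 minutes.

30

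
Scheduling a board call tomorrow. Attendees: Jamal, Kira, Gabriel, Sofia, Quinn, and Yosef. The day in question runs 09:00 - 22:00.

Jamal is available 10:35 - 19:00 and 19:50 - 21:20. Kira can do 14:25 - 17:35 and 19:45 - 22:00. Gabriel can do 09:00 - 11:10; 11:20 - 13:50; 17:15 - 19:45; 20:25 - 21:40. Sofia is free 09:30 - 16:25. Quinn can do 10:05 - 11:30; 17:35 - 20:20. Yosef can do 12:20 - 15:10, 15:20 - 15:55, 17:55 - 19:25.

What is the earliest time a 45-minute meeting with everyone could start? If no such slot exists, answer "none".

Jamal ∩ Kira: 14:25-17:35, 19:50-21:20.
Jamal ∩ Kira ∩ Gabriel: 17:15-17:35, 20:25-21:20.
Jamal ∩ Kira ∩ Gabriel ∩ Sofia: ∅.
Jamal ∩ Kira ∩ Gabriel ∩ Sofia ∩ Quinn: ∅.
Jamal ∩ Kira ∩ Gabriel ∩ Sofia ∩ Quinn ∩ Yosef: ∅.
There is no time when everyone is free.
No common window is at least 45 minutes long.

none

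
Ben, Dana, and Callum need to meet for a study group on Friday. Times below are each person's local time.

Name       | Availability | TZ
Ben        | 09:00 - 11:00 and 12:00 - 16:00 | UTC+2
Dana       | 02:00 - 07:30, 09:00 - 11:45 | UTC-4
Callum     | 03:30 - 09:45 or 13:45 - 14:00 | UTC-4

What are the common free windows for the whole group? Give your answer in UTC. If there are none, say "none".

Ben in UTC: 07:00-09:00, 10:00-14:00 (subtract 2h to convert from UTC+2).
Dana in UTC: 06:00-11:30, 13:00-15:45 (add 4h to convert from UTC-4).
Callum in UTC: 07:30-13:45, 17:45-18:00 (add 4h to convert from UTC-4).
Ben ∩ Dana: 07:00-09:00, 10:00-11:30, 13:00-14:00.
Ben ∩ Dana ∩ Callum: 07:30-09:00, 10:00-11:30, 13:00-13:45.

07:30-09:00, 10:00-11:30, 13:00-13:45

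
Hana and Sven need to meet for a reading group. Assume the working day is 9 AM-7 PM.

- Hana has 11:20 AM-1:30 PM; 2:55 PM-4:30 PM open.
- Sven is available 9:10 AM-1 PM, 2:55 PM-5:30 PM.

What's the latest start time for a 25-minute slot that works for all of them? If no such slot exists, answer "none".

Hana ∩ Sven: 11:20-13:00, 14:55-16:30.
The last common window of at least 25 minutes is 14:55-16:30; a 25-minute meeting can start as late as 16:05 and still end by 16:30.

16:05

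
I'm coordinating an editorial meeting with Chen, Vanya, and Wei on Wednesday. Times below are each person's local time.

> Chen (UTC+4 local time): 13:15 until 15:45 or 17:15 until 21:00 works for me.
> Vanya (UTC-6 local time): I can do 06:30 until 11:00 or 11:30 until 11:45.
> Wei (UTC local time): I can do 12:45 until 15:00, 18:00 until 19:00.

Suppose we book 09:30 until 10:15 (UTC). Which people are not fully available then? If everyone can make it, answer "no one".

Vanya, Wei

Chen in UTC: 09:15-11:45, 13:15-17:00 (subtract 4h to convert from UTC+4).
Vanya in UTC: 12:30-17:00, 17:30-17:45 (add 6h to convert from UTC-6).
Wei in UTC: 12:45-15:00, 18:00-19:00.
Chen: free for 09:30-10:15. Vanya: not fully free for 09:30-10:15. Wei: not fully free for 09:30-10:15.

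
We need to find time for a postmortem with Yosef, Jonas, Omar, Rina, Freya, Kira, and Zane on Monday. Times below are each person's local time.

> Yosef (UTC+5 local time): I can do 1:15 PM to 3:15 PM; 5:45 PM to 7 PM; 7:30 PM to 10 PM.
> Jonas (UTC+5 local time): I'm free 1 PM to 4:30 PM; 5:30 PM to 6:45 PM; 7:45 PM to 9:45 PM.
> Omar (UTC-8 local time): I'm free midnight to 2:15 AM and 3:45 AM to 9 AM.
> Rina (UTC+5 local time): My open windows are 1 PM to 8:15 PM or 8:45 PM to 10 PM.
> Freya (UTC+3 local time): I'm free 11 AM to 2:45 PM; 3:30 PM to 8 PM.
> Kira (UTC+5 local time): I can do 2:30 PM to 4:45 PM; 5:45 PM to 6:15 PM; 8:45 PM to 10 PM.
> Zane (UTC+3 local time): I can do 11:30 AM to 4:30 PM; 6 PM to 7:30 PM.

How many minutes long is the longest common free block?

Yosef in UTC: 08:15-10:15, 12:45-14:00, 14:30-17:00 (subtract 5h to convert from UTC+5).
Jonas in UTC: 08:00-11:30, 12:30-13:45, 14:45-16:45 (subtract 5h to convert from UTC+5).
Omar in UTC: 08:00-10:15, 11:45-17:00 (add 8h to convert from UTC-8).
Rina in UTC: 08:00-15:15, 15:45-17:00 (subtract 5h to convert from UTC+5).
Freya in UTC: 08:00-11:45, 12:30-17:00 (subtract 3h to convert from UTC+3).
Kira in UTC: 09:30-11:45, 12:45-13:15, 15:45-17:00 (subtract 5h to convert from UTC+5).
Zane in UTC: 08:30-13:30, 15:00-16:30 (subtract 3h to convert from UTC+3).
Yosef ∩ Jonas: 08:15-10:15, 12:45-13:45, 14:45-16:45.
Yosef ∩ Jonas ∩ Omar: 08:15-10:15, 12:45-13:45, 14:45-16:45.
Yosef ∩ Jonas ∩ Omar ∩ Rina: 08:15-10:15, 12:45-13:45, 14:45-15:15, 15:45-16:45.
Yosef ∩ Jonas ∩ Omar ∩ Rina ∩ Freya: 08:15-10:15, 12:45-13:45, 14:45-15:15, 15:45-16:45.
Yosef ∩ Jonas ∩ Omar ∩ Rina ∩ Freya ∩ Kira: 09:30-10:15, 12:45-13:15, 15:45-16:45.
Yosef ∩ Jonas ∩ Omar ∩ Rina ∩ Freya ∩ Kira ∩ Zane: 09:30-10:15, 12:45-13:15, 15:45-16:30.
The longest is 09:30-10:15 at 45 minutes.

45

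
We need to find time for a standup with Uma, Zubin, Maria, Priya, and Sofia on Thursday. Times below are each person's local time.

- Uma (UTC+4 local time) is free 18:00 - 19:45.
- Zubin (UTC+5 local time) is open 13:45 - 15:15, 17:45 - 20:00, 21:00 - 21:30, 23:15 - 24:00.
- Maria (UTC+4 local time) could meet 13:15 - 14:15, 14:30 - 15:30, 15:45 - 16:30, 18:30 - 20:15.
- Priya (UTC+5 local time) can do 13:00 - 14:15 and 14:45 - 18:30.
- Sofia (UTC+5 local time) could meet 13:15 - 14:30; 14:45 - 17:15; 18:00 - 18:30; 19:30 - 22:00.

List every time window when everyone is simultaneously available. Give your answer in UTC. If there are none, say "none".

none

Uma in UTC: 14:00-15:45 (subtract 4h to convert from UTC+4).
Zubin in UTC: 08:45-10:15, 12:45-15:00, 16:00-16:30, 18:15-19:00 (subtract 5h to convert from UTC+5).
Maria in UTC: 09:15-10:15, 10:30-11:30, 11:45-12:30, 14:30-16:15 (subtract 4h to convert from UTC+4).
Priya in UTC: 08:00-09:15, 09:45-13:30 (subtract 5h to convert from UTC+5).
Sofia in UTC: 08:15-09:30, 09:45-12:15, 13:00-13:30, 14:30-17:00 (subtract 5h to convert from UTC+5).
Uma ∩ Zubin: 14:00-15:00.
Uma ∩ Zubin ∩ Maria: 14:30-15:00.
Uma ∩ Zubin ∩ Maria ∩ Priya: ∅.
Uma ∩ Zubin ∩ Maria ∩ Priya ∩ Sofia: ∅.
There is no time when everyone is free.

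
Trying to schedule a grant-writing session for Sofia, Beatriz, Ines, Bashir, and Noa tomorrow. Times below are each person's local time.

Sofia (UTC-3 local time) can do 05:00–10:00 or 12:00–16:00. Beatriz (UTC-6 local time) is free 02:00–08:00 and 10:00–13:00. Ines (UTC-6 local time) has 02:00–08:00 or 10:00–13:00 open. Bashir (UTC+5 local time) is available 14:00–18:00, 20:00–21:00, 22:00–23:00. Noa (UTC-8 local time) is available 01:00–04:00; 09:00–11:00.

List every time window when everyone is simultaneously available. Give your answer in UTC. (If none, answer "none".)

Sofia in UTC: 08:00-13:00, 15:00-19:00 (add 3h to convert from UTC-3).
Beatriz in UTC: 08:00-14:00, 16:00-19:00 (add 6h to convert from UTC-6).
Ines in UTC: 08:00-14:00, 16:00-19:00 (add 6h to convert from UTC-6).
Bashir in UTC: 09:00-13:00, 15:00-16:00, 17:00-18:00 (subtract 5h to convert from UTC+5).
Noa in UTC: 09:00-12:00, 17:00-19:00 (add 8h to convert from UTC-8).
Sofia ∩ Beatriz: 08:00-13:00, 16:00-19:00.
Sofia ∩ Beatriz ∩ Ines: 08:00-13:00, 16:00-19:00.
Sofia ∩ Beatriz ∩ Ines ∩ Bashir: 09:00-13:00, 17:00-18:00.
Sofia ∩ Beatriz ∩ Ines ∩ Bashir ∩ Noa: 09:00-12:00, 17:00-18:00.

09:00-12:00, 17:00-18:00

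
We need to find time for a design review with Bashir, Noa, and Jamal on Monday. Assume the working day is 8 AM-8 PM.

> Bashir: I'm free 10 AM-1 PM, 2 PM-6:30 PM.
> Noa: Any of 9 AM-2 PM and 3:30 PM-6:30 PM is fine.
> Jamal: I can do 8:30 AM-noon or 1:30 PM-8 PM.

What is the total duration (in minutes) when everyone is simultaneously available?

Bashir ∩ Noa: 10:00-13:00, 15:30-18:30.
Bashir ∩ Noa ∩ Jamal: 10:00-12:00, 15:30-18:30.
Summing the common windows: 120 + 180 = 300 minutes.

300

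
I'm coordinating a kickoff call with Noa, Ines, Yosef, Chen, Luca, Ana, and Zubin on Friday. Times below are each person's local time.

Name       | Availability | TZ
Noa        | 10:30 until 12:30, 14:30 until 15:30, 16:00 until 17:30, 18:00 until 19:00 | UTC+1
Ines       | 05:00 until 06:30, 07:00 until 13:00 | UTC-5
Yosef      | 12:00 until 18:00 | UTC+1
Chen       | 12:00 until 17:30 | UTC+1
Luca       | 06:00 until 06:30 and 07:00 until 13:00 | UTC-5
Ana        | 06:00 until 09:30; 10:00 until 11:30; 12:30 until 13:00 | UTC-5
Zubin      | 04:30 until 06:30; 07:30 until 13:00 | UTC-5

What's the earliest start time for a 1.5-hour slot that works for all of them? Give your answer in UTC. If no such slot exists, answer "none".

15:00

Noa in UTC: 09:30-11:30, 13:30-14:30, 15:00-16:30, 17:00-18:00 (subtract 1h to convert from UTC+1).
Ines in UTC: 10:00-11:30, 12:00-18:00 (add 5h to convert from UTC-5).
Yosef in UTC: 11:00-17:00 (subtract 1h to convert from UTC+1).
Chen in UTC: 11:00-16:30 (subtract 1h to convert from UTC+1).
Luca in UTC: 11:00-11:30, 12:00-18:00 (add 5h to convert from UTC-5).
Ana in UTC: 11:00-14:30, 15:00-16:30, 17:30-18:00 (add 5h to convert from UTC-5).
Zubin in UTC: 09:30-11:30, 12:30-18:00 (add 5h to convert from UTC-5).
Noa ∩ Ines: 10:00-11:30, 13:30-14:30, 15:00-16:30, 17:00-18:00.
Noa ∩ Ines ∩ Yosef: 11:00-11:30, 13:30-14:30, 15:00-16:30.
Noa ∩ Ines ∩ Yosef ∩ Chen: 11:00-11:30, 13:30-14:30, 15:00-16:30.
Noa ∩ Ines ∩ Yosef ∩ Chen ∩ Luca: 11:00-11:30, 13:30-14:30, 15:00-16:30.
Noa ∩ Ines ∩ Yosef ∩ Chen ∩ Luca ∩ Ana: 11:00-11:30, 13:30-14:30, 15:00-16:30.
Noa ∩ Ines ∩ Yosef ∩ Chen ∩ Luca ∩ Ana ∩ Zubin: 11:00-11:30, 13:30-14:30, 15:00-16:30.
The first common window of at least 90 minutes is 15:00-16:30, so the earliest start is 15:00.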